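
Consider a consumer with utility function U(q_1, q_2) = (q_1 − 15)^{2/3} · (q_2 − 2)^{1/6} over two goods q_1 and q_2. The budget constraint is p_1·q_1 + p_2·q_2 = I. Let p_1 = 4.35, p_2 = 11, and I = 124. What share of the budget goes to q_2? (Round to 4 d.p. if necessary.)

share on q_2 = 0.2367

Substituting into the budget: q_1* = 15 + 0.8·(I − 15·p_1 − 2·p_2)/p_1, and q_2* = 2 + 0.2·(…)/p_2.
Discretionary income = 124 − 15·4.35 − 2·11 = 36.75; q_1* = 15 + 0.8·36.75/4.35 = 21.7586; q_2* = 2 + 0.2·36.75/11 = 2.6682.
Expenditure on q_2: 11·2.6682 = 29.35; share = 0.2367.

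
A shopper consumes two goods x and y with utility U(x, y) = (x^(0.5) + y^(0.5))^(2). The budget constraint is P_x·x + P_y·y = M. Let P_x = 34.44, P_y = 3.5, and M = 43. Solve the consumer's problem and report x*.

MRS = MU_x/MU_y = (y/x)^(0.5). Set equal to P_x/P_y.
Hence y/x = (P_x/P_y)^(1/(0.5)), i.e. raised to the 2 power.
Substitute y = (y/x)·x into the budget: x* = M/(P_x + P_y·(y/x)).
Numerically y/x = 96.8256, so x* = 43/(34.44 + 3.5·96.8256) = 0.1152.

x* = 0.1152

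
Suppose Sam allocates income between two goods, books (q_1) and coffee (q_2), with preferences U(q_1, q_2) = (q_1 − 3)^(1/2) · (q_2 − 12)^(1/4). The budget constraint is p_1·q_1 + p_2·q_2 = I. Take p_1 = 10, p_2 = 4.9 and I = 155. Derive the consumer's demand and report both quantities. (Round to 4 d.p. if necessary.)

MRS = 2·(q_2−12)/(q_1−3). Tangency with p_1/p_2 gives q_2−12 = (1/2)·(p_1/p_2)·(q_1−3).
After buying the subsistence bundle (3, 12), a share 2/3 of the remaining income goes to q_1: q_1* = 3 + 2/3·(I − 3p_1 − 12p_2)/p_1.
Discretionary income = 155 − 3·10 − 12·4.9 = 66.2; q_1* = 3 + 2/3·66.2/10 = 7.4133; q_2* = 12 + 1/3·66.2/4.9 = 16.5034.

q_1* = 7.4133, q_2* = 16.5034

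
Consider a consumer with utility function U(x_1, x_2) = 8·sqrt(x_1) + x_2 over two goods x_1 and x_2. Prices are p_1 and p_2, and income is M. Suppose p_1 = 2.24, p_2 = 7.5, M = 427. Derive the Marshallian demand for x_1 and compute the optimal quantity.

Thus x_1* = (4·p_2/p_1)² — independent of M — with the rest of income spent on x_2.
Plugging in: x_1* = (4·7.5/2.24)² = 179.3686.

x_1* = 179.3686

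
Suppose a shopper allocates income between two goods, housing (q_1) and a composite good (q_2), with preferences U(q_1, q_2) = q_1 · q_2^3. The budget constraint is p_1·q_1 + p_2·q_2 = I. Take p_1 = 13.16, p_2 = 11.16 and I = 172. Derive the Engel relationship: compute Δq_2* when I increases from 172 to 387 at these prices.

Δq_2* = 14.4489

Tangency: MRS = (1/3)·q_2/q_1 = p_1/p_2.
Rearranging, p_2·q_2 = 3·p_1·q_1. Substituting into the budget gives p_1·q_1·(1 + 3) = I.
Demand: q_1*(p_1,p_2,I) = 0.25·I/p_1 and q_2* = 0.75·I/p_2.
At p_1=13.16, p_2=11.16, I=172: q_2* = 0.75·172/11.16 = 11.5591.
At I' = 387: q_2* = 26.0081. Change: 26.0081 − 11.5591 = 14.4489.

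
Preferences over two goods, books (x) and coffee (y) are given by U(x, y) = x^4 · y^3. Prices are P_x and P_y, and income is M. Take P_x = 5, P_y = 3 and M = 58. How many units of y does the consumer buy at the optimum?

At P_x=5, P_y=3, M=58: y* = 3/7·58/3 = 8.2857.

y* = 8.2857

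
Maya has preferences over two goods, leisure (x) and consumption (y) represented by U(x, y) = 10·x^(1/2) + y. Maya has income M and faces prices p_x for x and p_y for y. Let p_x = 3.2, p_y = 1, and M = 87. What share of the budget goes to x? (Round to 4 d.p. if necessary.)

Solve: √x = 5·p_y/p_x, so x*(p_x,p_y) = (5·p_y/p_x)², and y* = (M − p_x·x*)/p_y.
Plugging in: x* = (5·1/3.2)² = 2.4414, y* = 79.1875.
Expenditure on x: 3.2·2.4414 = 7.8125; share = 0.0898.

share on x = 0.0898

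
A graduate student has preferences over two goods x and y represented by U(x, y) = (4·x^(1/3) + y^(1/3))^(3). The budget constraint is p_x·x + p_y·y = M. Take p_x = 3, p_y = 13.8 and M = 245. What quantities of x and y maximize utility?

Numerically y/x = 0.01267, so x* = 245/(3 + 13.8·0.01267) = 77.1691 and y* = 0.01267·77.1691 = 0.9777.

x* = 77.1691, y* = 0.9777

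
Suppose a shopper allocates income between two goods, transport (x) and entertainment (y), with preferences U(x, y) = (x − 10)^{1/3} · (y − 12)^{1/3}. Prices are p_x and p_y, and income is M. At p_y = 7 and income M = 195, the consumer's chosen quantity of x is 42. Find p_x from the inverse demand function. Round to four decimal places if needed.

This is Cobb-Douglas in (x−10, y−12): tangency gives 1/3·p_y·(y−12) = 1/3·p_x·(x−10).
Substituting into the budget: x* = 10 + 0.5·(M − 10·p_x − 12·p_y)/p_x, and y* = 12 + 0.5·(…)/p_y.
Set x* = 42 in the demand function and solve for p_x: p_x = 1.5.

p_x = 1.5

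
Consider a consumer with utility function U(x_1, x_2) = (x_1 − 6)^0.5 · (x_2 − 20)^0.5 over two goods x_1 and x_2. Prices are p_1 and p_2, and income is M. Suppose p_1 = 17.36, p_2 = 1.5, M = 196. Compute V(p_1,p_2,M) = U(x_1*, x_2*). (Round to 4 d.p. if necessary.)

V = 6.0593

This is Cobb-Douglas in (x_1−6, x_2−20): tangency gives 0.5·p_2·(x_2−20) = 0.5·p_1·(x_1−6).
Substituting into the budget: x_1* = 6 + 0.5·(M − 6·p_1 − 20·p_2)/p_1, and x_2* = 20 + 0.5·(…)/p_2.
Discretionary income = 196 − 6·17.36 − 20·1.5 = 61.84; x_1* = 6 + 0.5·61.84/17.36 = 7.7811; x_2* = 20 + 0.5·61.84/1.5 = 40.6133.
Utility at the optimum: U(7.7811, 40.6133) = 6.0593.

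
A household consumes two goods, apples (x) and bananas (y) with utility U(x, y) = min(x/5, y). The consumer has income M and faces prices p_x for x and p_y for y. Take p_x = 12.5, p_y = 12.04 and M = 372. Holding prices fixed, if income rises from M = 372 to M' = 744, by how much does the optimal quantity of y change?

Δy* = 4.9906

With perfect complements, no substitution: consume in ratio x:y = 5:1.
Budget: p_x·x + p_y·(1/5)·x = M, so (5·p_x + p_y)·x = 5·M.
Demand: x*(p_x,p_y,M) = 5·M/(5·p_x + p_y), y* = M/(5·p_x + p_y).
Here 5·12.5 + 12.04 = 74.54, giving y* = 4.9906.
At M' = 744: y* = 9.9812. Change: 9.9812 − 4.9906 = 4.9906.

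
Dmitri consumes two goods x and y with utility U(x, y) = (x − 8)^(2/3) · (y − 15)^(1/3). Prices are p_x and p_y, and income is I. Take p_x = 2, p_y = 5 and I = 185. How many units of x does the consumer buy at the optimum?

Let x' = x−8, y' = y−15. MRS = 2·y'/x' = p_x/p_y.
Substituting into the budget: x* = 8 + 2/3·(I − 8·p_x − 15·p_y)/p_x, and y* = 15 + 1/3·(…)/p_y.
Discretionary income = 185 − 8·2 − 15·5 = 94; x* = 8 + 2/3·94/2 = 39.3333.

x* = 39.3333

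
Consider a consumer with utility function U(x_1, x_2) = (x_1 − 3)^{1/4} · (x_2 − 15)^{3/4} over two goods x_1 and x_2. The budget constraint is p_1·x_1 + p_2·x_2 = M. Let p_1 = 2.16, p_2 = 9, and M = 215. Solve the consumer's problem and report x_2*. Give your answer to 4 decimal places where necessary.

x_2* = 21.1267

This is Cobb-Douglas in (x_1−3, x_2−15): tangency gives 0.25·p_2·(x_2−15) = 0.75·p_1·(x_1−3).
After buying the subsistence bundle (3, 15), a share 0.25 of the remaining income goes to x_1: x_1* = 3 + 0.25·(M − 3p_1 − 15p_2)/p_1.
Discretionary income = 215 − 3·2.16 − 15·9 = 73.52; x_2* = 15 + 0.75·73.52/9 = 21.1267.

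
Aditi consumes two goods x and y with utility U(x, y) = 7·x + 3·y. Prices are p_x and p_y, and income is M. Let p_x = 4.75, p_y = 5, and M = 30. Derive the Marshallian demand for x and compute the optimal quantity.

x* = 6.3158

x gives more utility per dollar, so spend all income on x: x* = M/p_x, y* = 0.
Numerically: x* = 6.3158, y* = 0.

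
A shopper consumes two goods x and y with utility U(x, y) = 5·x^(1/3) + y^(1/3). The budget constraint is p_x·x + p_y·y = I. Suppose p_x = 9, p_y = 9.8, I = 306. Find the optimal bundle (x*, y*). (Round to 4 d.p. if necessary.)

MU_x ∝ 5·x^(-2/3), MU_y ∝ y^(-2/3), so MRS = 5·(y/x)^(2/3) = p_x/p_y.
Solve for the ratio: y/x = [(1/5)·p_x/p_y]^(1.5).
Substitute y = (y/x)·x into the budget: x* = I/(p_x + p_y·(y/x)).
Numerically y/x = 0.078717, so x* = 306/(9 + 9.8·0.078717) = 31.3158 and y* = 0.078717·31.3158 = 2.4651.

x* = 31.3158, y* = 2.4651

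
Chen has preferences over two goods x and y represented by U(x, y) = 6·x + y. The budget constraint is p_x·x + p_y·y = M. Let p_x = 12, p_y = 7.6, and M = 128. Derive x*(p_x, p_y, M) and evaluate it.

Perfect substitutes: compare marginal utility per dollar. 6/p_x vs 1/p_y → 0.5 vs 0.1316.
x gives more utility per dollar, so spend all income on x: x* = M/p_x, y* = 0.
Numerically: x* = 10.6667, y* = 0.

x* = 10.6667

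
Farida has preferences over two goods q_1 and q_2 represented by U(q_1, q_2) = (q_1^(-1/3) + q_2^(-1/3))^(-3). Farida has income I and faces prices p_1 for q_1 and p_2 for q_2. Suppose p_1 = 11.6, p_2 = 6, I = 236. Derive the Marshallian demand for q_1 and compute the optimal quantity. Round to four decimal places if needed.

q_1* = 11.0088

MU_q_1 ∝ q_1^(-4/3), MU_q_2 ∝ q_2^(-4/3), so MRS = (q_2/q_1)^(4/3) = p_1/p_2.
Hence q_2/q_1 = (p_1/p_2)^(1/(4/3)), i.e. raised to the 0.75 power.
With the ratio pinned down, the budget gives q_1* = I/(p_1 + p_2·(q_2/q_1)) and q_2* = (q_2/q_1)·q_1*.
Numerically q_2/q_1 = 1.63957, so q_1* = 236/(11.6 + 6·1.63957) = 11.0088.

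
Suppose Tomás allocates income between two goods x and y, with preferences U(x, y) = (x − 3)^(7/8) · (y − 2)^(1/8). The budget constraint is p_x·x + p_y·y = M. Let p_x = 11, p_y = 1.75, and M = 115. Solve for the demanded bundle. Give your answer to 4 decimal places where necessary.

x* = 9.2443, y* = 7.6071

Substituting into the budget: x* = 3 + 0.875·(M − 3·p_x − 2·p_y)/p_x, and y* = 2 + 0.125·(…)/p_y.
Discretionary income = 115 − 3·11 − 2·1.75 = 78.5; x* = 3 + 0.875·78.5/11 = 9.2443; y* = 2 + 0.125·78.5/1.75 = 7.6071.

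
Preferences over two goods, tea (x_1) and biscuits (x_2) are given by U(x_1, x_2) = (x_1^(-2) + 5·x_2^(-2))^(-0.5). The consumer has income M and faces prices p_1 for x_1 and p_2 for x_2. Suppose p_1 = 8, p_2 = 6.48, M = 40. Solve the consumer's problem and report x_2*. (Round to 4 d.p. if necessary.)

x_2* = 3.6897

From the CES first-order condition, (1/5)·(x_2/x_1)^(3) = p_1/p_2.
Solve for the ratio: x_2/x_1 = [5·p_1/p_2]^(1/3).
With the ratio pinned down, the budget gives x_1* = M/(p_1 + p_2·(x_2/x_1)) and x_2* = (x_2/x_1)·x_1*.
Numerically x_2/x_1 = 1.834404, so x_1* = 40/(8 + 6.48·1.834404) = 2.0114 and x_2* = 1.834404·2.0114 = 3.6897.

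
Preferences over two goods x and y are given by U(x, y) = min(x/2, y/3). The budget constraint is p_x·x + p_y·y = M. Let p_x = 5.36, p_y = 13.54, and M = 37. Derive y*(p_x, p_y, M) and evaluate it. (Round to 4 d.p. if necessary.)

y* = 2.1621

Leontief preferences: the optimum is at the kink where x/2 = y/3, i.e. y = (3/2)·x.
Budget: p_x·x + p_y·(3/2)·x = M, so (2·p_x + 3·p_y)·x = 2·M.
Demand: x*(p_x,p_y,M) = 2·M/(2·p_x + 3·p_y), y* = 3·M/(2·p_x + 3·p_y).
Here 2·5.36 + 3·13.54 = 51.34, giving y* = 2.1621.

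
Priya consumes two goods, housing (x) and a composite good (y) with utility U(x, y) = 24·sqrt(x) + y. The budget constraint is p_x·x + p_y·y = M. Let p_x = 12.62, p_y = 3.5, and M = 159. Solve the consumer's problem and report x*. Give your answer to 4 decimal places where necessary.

x* = 11.0759

Utility is quasi-linear in y; the FOC for x is 12/√x = p_x/p_y.
Solve: √x = 12·p_y/p_x, so x*(p_x,p_y) = (12·p_y/p_x)², and y* = (M − p_x·x*)/p_y.
Plugging in: x* = (12·3.5/12.62)² = 11.0759.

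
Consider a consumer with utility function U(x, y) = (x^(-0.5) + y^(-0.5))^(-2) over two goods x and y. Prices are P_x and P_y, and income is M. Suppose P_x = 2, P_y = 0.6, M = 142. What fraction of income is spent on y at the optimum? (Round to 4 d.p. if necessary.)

Numerically y/x = 2.231443, so x* = 142/(2 + 0.6·2.231443) = 42.5294 and y* = 2.231443·42.5294 = 94.902.
Expenditure on y: 0.6·94.902 = 56.9412; share = 0.401.

share on y = 0.401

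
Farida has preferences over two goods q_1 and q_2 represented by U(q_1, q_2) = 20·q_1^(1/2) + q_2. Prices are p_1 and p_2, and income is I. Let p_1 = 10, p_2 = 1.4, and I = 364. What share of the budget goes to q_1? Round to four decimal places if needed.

share on q_1 = 0.0538

Utility is quasi-linear in q_2; the FOC for q_1 is 10/√q_1 = p_1/p_2.
Thus q_1* = (10·p_2/p_1)² — independent of I — with the rest of income spent on q_2.
Plugging in: q_1* = (10·1.4/10)² = 1.96, q_2* = 246.
Expenditure on q_1: 10·1.96 = 19.6; share = 0.0538.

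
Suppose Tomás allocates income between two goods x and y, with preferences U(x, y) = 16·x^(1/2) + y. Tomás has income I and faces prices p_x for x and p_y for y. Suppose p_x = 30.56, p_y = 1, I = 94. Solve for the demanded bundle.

Set MRS = p_x/p_y: 8·x^(−1/2) = p_x/p_y.
Solve: √x = 8·p_y/p_x, so x*(p_x,p_y) = (8·p_y/p_x)², and y* = (I − p_x·x*)/p_y.
Plugging in: x* = (8·1/30.56)² = 0.0685, y* = 91.9058.

x* = 0.0685, y* = 91.9058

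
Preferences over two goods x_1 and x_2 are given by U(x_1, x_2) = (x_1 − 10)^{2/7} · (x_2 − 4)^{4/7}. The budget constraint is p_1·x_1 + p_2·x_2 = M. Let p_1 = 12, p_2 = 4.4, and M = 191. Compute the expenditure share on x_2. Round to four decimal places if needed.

Let x_1' = x_1−10, x_2' = x_2−4. MRS = (1/2)·x_2'/x_1' = p_1/p_2.
Substituting into the budget: x_1* = 10 + 1/3·(M − 10·p_1 − 4·p_2)/p_1, and x_2* = 4 + 2/3·(…)/p_2.
Discretionary income = 191 − 10·12 − 4·4.4 = 53.4; x_1* = 10 + 1/3·53.4/12 = 11.4833; x_2* = 4 + 2/3·53.4/4.4 = 12.0909.
Expenditure on x_2: 4.4·12.0909 = 53.2; share = 0.2785.

share on x_2 = 0.2785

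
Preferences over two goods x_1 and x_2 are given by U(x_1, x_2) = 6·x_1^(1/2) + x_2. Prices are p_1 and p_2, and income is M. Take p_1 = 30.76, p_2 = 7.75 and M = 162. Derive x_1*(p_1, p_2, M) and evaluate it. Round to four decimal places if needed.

Utility is quasi-linear in x_2; the FOC for x_1 is 3/√x_1 = p_1/p_2.
Solve: √x_1 = 3·p_2/p_1, so x_1*(p_1,p_2) = (3·p_2/p_1)², and x_2* = (M − p_1·x_1*)/p_2.
Plugging in: x_1* = (3·7.75/30.76)² = 0.5713.

x_1* = 0.5713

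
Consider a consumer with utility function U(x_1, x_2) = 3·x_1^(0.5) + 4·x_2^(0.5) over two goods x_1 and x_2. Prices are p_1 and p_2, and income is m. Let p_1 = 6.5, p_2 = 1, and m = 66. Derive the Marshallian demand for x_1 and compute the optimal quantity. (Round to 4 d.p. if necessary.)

MRS = MU_x_1/MU_x_2 = (3/4)·(x_2/x_1)^(0.5). Set equal to p_1/p_2.
Solve for the ratio: x_2/x_1 = [(4/3)·p_1/p_2]^(2).
With the ratio pinned down, the budget gives x_1* = m/(p_1 + p_2·(x_2/x_1)) and x_2* = (x_2/x_1)·x_1*.
Numerically x_2/x_1 = 75.111111, so x_1* = 66/(6.5 + 1·75.111111) = 0.8087.

x_1* = 0.8087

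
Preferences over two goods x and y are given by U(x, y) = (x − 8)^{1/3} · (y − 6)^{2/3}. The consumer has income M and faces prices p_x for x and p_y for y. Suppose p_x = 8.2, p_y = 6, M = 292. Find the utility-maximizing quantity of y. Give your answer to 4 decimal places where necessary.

y* = 27.1556

MRS = (1/2)·(y−6)/(x−8). Tangency with p_x/p_y gives y−6 = 2·(p_x/p_y)·(x−8).
Substituting into the budget: x* = 8 + 1/3·(M − 8·p_x − 6·p_y)/p_x, and y* = 6 + 2/3·(…)/p_y.
Discretionary income = 292 − 8·8.2 − 6·6 = 190.4; y* = 6 + 2/3·190.4/6 = 27.1556.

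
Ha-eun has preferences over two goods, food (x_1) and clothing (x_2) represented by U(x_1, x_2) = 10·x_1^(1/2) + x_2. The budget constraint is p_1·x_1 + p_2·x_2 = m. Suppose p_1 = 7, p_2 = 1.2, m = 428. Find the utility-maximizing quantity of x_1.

x_1* = 0.7347

Set MRS = p_1/p_2: 5·x_1^(−1/2) = p_1/p_2.
Solve: √x_1 = 5·p_2/p_1, so x_1*(p_1,p_2) = (5·p_2/p_1)², and x_2* = (m − p_1·x_1*)/p_2.
Plugging in: x_1* = (5·1.2/7)² = 0.7347.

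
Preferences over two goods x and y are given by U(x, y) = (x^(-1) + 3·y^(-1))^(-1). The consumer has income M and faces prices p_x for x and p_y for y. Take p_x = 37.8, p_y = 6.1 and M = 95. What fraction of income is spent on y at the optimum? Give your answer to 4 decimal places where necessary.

share on y = 0.4103

MU_x ∝ x^(-2), MU_y ∝ 3·y^(-2), so MRS = (1/3)·(y/x)^(2) = p_x/p_y.
Solve for the ratio: y/x = [3·p_x/p_y]^(0.5).
With the ratio pinned down, the budget gives x* = M/(p_x + p_y·(y/x)) and y* = (y/x)·x*.
Numerically y/x = 4.311631, so x* = 95/(37.8 + 6.1·4.311631) = 1.482 and y* = 4.311631·1.482 = 6.39.
Expenditure on y: 6.1·6.39 = 38.979; share = 0.4103.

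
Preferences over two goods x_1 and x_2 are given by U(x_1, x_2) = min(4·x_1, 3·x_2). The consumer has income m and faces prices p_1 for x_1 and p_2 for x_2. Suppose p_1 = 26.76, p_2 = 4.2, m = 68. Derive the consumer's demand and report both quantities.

x_1* = 2.1014, x_2* = 2.8018

Leontief preferences: the optimum is at the kink where x_1/3 = x_2/4, i.e. x_2 = (4/3)·x_1.
Budget: p_1·x_1 + p_2·(4/3)·x_1 = m, so (3·p_1 + 4·p_2)·x_1 = 3·m.
Demand: x_1*(p_1,p_2,m) = 3·m/(3·p_1 + 4·p_2), x_2* = 4·m/(3·p_1 + 4·p_2).
Here 3·26.76 + 4·4.2 = 97.08, giving x_1* = 2.1014 and x_2* = 2.8018.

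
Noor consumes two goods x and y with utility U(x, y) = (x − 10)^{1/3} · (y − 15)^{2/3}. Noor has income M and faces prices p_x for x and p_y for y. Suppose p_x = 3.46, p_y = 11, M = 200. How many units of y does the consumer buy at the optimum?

y* = 15.0242

MRS = (1/2)·(y−15)/(x−10). Tangency with p_x/p_y gives y−15 = 2·(p_x/p_y)·(x−10).
Substituting into the budget: x* = 10 + 1/3·(M − 10·p_x − 15·p_y)/p_x, and y* = 15 + 2/3·(…)/p_y.
Discretionary income = 200 − 10·3.46 − 15·11 = 0.4; y* = 15 + 2/3·0.4/11 = 15.0242.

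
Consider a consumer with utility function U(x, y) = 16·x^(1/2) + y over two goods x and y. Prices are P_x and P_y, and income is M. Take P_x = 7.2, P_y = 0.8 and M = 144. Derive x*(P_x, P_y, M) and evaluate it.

MU_x = 8/√x, MU_y = 1. Tangency: 8/√x = P_x/P_y.
Solve: √x = 8·P_y/P_x, so x*(P_x,P_y) = (8·P_y/P_x)², and y* = (M − P_x·x*)/P_y.
Plugging in: x* = (8·0.8/7.2)² = 0.7901.

x* = 0.7901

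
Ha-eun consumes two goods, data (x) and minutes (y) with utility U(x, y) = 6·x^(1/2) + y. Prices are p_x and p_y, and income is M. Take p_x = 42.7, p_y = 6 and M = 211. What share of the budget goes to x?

share on x = 0.036

Set MRS = p_x/p_y: 3·x^(−1/2) = p_x/p_y.
Thus x* = (3·p_y/p_x)² — independent of M — with the rest of income spent on y.
Plugging in: x* = (3·6/42.7)² = 0.1777, y* = 33.902.
Expenditure on x: 42.7·0.1777 = 7.5878; share = 0.036.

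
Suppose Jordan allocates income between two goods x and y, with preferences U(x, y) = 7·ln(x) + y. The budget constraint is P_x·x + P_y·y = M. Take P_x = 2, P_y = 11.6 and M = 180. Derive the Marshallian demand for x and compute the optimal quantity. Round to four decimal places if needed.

Set MRS = P_x/P_y: (7/x)/1 = P_x/P_y.
So x*(P_x,P_y) = 7·P_y/P_x, independent of income; and y* = (M − 7·P_y)/P_y.
At the given prices: x* = 7·11.6/2 = 40.6.

x* = 40.6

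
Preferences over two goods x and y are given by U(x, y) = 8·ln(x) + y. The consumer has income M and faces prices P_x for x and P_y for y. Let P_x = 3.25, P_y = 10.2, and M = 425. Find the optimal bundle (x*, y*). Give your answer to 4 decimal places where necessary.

x* = 25.1077, y* = 33.6667

MU_x = 8/x, MU_y = 1. Tangency: 8/x = P_x/P_y.
So x*(P_x,P_y) = 8·P_y/P_x, independent of income; and y* = (M − 8·P_y)/P_y.
At the given prices: x* = 8·10.2/3.25 = 25.1077, and y* = 33.6667.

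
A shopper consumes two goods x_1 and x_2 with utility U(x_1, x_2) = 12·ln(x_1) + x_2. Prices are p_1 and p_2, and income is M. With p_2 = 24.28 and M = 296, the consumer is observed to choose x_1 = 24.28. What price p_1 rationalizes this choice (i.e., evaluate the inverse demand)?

MU_x_1 = 12/x_1, MU_x_2 = 1. Tangency: 12/x_1 = p_1/p_2.
So x_1*(p_1,p_2) = 12·p_2/p_1, independent of income; and x_2* = (M − 12·p_2)/p_2.
Set x_1* = 24.28 in the demand function and solve for p_1: p_1 = 12.

p_1 = 12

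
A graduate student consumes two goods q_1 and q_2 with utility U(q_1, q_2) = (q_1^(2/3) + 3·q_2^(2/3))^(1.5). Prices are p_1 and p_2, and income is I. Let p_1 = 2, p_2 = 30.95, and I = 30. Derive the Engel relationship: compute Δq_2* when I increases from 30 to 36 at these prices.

Δq_2* = 0.0196

MU_q_1 ∝ q_1^(-1/3), MU_q_2 ∝ 3·q_2^(-1/3), so MRS = (1/3)·(q_2/q_1)^(1/3) = p_1/p_2.
Solve for the ratio: q_2/q_1 = [3·p_1/p_2]^(3).
Substitute q_2 = (q_2/q_1)·q_1 into the budget: q_1* = I/(p_1 + p_2·(q_2/q_1)).
Numerically q_2/q_1 = 0.007286, so q_1* = 30/(2 + 30.95·0.007286) = 13.4802 and q_2* = 0.007286·13.4802 = 0.0982.
At I' = 36: q_2* = 0.1179. Change: 0.1179 − 0.0982 = 0.0196.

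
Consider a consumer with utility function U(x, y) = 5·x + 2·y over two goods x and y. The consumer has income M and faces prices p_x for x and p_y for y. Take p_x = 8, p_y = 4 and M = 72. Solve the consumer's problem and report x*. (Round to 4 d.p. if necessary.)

x* = 9

Linear utility — the consumer picks whichever good has higher MU/price: 5/8 = 0.625 vs 2/4 = 0.5.
x gives more utility per dollar, so spend all income on x: x* = M/p_x, y* = 0.
Numerically: x* = 9, y* = 0.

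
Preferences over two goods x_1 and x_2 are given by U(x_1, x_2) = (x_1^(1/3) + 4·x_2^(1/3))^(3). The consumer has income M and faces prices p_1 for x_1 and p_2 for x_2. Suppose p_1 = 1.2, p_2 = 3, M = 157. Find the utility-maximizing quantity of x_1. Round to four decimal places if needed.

From the CES first-order condition, (1/4)·(x_2/x_1)^(2/3) = p_1/p_2.
Solve for the ratio: x_2/x_1 = [4·p_1/p_2]^(1.5).
Substitute x_2 = (x_2/x_1)·x_1 into the budget: x_1* = M/(p_1 + p_2·(x_2/x_1)).
Numerically x_2/x_1 = 2.023858, so x_1* = 157/(1.2 + 3·2.023858) = 21.5909.

x_1* = 21.5909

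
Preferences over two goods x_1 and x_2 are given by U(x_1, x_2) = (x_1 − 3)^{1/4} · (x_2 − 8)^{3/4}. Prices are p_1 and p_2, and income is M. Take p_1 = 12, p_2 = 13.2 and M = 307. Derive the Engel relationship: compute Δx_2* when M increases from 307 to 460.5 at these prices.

This is Cobb-Douglas in (x_1−3, x_2−8): tangency gives 0.25·p_2·(x_2−8) = 0.75·p_1·(x_1−3).
After buying the subsistence bundle (3, 8), a share 0.25 of the remaining income goes to x_1: x_1* = 3 + 0.25·(M − 3p_1 − 8p_2)/p_1.
Discretionary income = 307 − 3·12 − 8·13.2 = 165.4; x_2* = 8 + 0.75·165.4/13.2 = 17.3977.
At M' = 460.5: x_2* = 26.1193. Change: 26.1193 − 17.3977 = 8.7216.

Δx_2* = 8.7216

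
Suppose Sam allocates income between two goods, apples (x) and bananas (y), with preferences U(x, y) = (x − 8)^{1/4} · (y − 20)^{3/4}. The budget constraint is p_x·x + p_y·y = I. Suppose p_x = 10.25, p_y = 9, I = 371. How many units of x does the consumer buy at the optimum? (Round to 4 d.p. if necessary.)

MRS = (1/3)·(y−20)/(x−8). Tangency with p_x/p_y gives y−20 = 3·(p_x/p_y)·(x−8).
After buying the subsistence bundle (8, 20), a share 0.25 of the remaining income goes to x: x* = 8 + 0.25·(I − 8p_x − 20p_y)/p_x.
Discretionary income = 371 − 8·10.25 − 20·9 = 109; x* = 8 + 0.25·109/10.25 = 10.6585.

x* = 10.6585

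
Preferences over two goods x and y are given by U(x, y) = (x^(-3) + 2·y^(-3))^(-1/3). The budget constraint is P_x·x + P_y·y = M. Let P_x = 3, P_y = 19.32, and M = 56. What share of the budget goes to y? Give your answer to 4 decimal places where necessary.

share on y = 0.8278

MRS = MU_x/MU_y = (1/2)·(y/x)^(4). Set equal to P_x/P_y.
Solve for the ratio: y/x = [2·P_x/P_y]^(0.25).
With the ratio pinned down, the budget gives x* = M/(P_x + P_y·(y/x)) and y* = (y/x)·x*.
Numerically y/x = 0.746511, so x* = 56/(3 + 19.32·0.746511) = 3.2142 and y* = 0.746511·3.2142 = 2.3994.
Expenditure on y: 19.32·2.3994 = 46.3573; share = 0.8278.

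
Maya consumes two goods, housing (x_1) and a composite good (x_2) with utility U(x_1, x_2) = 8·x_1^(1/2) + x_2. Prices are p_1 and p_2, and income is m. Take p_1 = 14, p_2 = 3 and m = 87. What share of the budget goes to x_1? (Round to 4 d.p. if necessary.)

share on x_1 = 0.1182

Set MRS = p_1/p_2: 4·x_1^(−1/2) = p_1/p_2.
Solve: √x_1 = 4·p_2/p_1, so x_1*(p_1,p_2) = (4·p_2/p_1)², and x_2* = (m − p_1·x_1*)/p_2.
Plugging in: x_1* = (4·3/14)² = 0.7347, x_2* = 25.5714.
Expenditure on x_1: 14·0.7347 = 10.2857; share = 0.1182.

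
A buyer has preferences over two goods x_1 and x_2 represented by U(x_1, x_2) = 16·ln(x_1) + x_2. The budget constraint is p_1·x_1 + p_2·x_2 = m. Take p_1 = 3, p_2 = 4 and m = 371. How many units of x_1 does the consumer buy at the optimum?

x_1* = 21.3333

Set MRS = p_1/p_2: (16/x_1)/1 = p_1/p_2.
So x_1*(p_1,p_2) = 16·p_2/p_1, independent of income; and x_2* = (m − 16·p_2)/p_2.
At the given prices: x_1* = 16·4/3 = 21.3333.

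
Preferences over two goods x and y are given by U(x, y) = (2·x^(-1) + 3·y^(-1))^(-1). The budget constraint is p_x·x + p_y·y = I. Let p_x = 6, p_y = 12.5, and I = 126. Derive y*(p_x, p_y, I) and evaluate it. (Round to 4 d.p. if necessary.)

y* = 6.4381

From the CES first-order condition, (2/3)·(y/x)^(2) = p_x/p_y.
Hence y/x = ((3/2)·p_x/p_y)^(1/(2)), i.e. raised to the 0.5 power.
With the ratio pinned down, the budget gives x* = I/(p_x + p_y·(y/x)) and y* = (y/x)·x*.
Numerically y/x = 0.848528, so x* = 126/(6 + 12.5·0.848528) = 7.5873 and y* = 0.848528·7.5873 = 6.4381.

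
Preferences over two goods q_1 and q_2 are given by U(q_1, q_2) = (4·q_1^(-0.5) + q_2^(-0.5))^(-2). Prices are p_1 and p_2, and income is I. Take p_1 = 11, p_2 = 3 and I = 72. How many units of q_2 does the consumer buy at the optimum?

MU_q_1 ∝ 4·q_1^(-1.5), MU_q_2 ∝ q_2^(-1.5), so MRS = 4·(q_2/q_1)^(1.5) = p_1/p_2.
Hence q_2/q_1 = ((1/4)·p_1/p_2)^(1/(1.5)), i.e. raised to the 2/3 power.
With the ratio pinned down, the budget gives q_1* = I/(p_1 + p_2·(q_2/q_1)) and q_2* = (q_2/q_1)·q_1*.
Numerically q_2/q_1 = 0.943643, so q_1* = 72/(11 + 3·0.943643) = 5.2057 and q_2* = 0.943643·5.2057 = 4.9123.

q_2* = 4.9123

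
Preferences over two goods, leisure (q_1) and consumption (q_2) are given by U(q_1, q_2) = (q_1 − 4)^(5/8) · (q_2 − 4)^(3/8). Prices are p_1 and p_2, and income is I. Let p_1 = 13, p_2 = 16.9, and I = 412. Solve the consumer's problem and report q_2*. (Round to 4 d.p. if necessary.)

q_2* = 10.4882

This is Cobb-Douglas in (q_1−4, q_2−4): tangency gives 0.625·p_2·(q_2−4) = 0.375·p_1·(q_1−4).
After buying the subsistence bundle (4, 4), a share 0.625 of the remaining income goes to q_1: q_1* = 4 + 0.625·(I − 4p_1 − 4p_2)/p_1.
Discretionary income = 412 − 4·13 − 4·16.9 = 292.4; q_2* = 4 + 0.375·292.4/16.9 = 10.4882.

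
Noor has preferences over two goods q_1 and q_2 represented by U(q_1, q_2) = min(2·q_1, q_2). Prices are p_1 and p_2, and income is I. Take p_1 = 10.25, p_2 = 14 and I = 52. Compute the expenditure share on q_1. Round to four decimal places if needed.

share on q_1 = 0.268

Here 10.25 + 2·14 = 38.25, giving q_1* = 1.3595 and q_2* = 2.719.
Expenditure on q_1: 10.25·1.3595 = 13.9346; share = 0.268.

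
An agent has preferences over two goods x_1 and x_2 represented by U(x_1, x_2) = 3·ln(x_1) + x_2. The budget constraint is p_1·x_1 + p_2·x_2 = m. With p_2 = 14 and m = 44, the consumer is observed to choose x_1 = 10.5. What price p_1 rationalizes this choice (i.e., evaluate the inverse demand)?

p_1 = 4

Set MRS = p_1/p_2: (3/x_1)/1 = p_1/p_2.
So x_1*(p_1,p_2) = 3·p_2/p_1, independent of income; and x_2* = (m − 3·p_2)/p_2.
Set x_1* = 10.5 in the demand function and solve for p_1: p_1 = 4.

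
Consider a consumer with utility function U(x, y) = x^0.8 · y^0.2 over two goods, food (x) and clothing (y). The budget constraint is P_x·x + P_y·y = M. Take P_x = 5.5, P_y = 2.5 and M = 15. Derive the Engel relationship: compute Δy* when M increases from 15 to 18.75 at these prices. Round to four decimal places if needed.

MU_x/MU_y = (0.8·y)/(0.2·x); tangency sets this equal to P_x/P_y.
So 0.8·P_y·y = 0.2·P_x·x; combined with the budget, a share 0.8 of income goes to x.
Demand: x*(P_x,P_y,M) = 0.8·M/P_x and y* = 0.2·M/P_y.
At P_x=5.5, P_y=2.5, M=15: y* = 0.2·15/2.5 = 1.2.
At M' = 18.75: y* = 1.5. Change: 1.5 − 1.2 = 0.3.

Δy* = 0.3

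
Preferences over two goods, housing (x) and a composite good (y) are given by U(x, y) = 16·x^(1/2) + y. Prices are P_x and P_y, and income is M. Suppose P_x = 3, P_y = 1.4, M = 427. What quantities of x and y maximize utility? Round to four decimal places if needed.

Utility is quasi-linear in y; the FOC for x is 8/√x = P_x/P_y.
Thus x* = (8·P_y/P_x)² — independent of M — with the rest of income spent on y.
Plugging in: x* = (8·1.4/3)² = 13.9378, y* = 275.1333.

x* = 13.9378, y* = 275.1333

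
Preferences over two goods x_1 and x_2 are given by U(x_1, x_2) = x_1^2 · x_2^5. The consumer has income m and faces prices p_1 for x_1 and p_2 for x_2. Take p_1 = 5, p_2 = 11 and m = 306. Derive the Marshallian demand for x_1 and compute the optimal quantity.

x_1* = 17.4857

Demand: x_1*(p_1,p_2,m) = 2/7·m/p_1 and x_2* = 5/7·m/p_2.
At p_1=5, p_2=11, m=306: x_1* = 2/7·306/5 = 17.4857.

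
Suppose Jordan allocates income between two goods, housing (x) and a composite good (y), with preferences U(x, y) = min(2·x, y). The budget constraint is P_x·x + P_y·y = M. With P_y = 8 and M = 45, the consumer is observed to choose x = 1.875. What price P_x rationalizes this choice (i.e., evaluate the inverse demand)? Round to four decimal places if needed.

Leontief preferences: the optimum is at the kink where x/1 = y/2, i.e. y = 2·x.
Budget: P_x·x + P_y·2·x = M, so (P_x + 2·P_y)·x = M.
Demand: x*(P_x,P_y,M) = M/(P_x + 2·P_y), y* = 2·M/(P_x + 2·P_y).
Set x* = 1.875 in the demand function and solve for P_x: P_x = 8.

P_x = 8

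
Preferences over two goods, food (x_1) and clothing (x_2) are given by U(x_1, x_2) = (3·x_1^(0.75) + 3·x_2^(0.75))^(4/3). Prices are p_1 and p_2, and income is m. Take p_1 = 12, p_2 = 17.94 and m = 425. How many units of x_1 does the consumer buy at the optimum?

x_1* = 27.2587

MU_x_1 ∝ 3·x_1^(-0.25), MU_x_2 ∝ 3·x_2^(-0.25), so MRS = (x_2/x_1)^(0.25) = p_1/p_2.
Solve for the ratio: x_2/x_1 = [p_1/p_2]^(4).
Substitute x_2 = (x_2/x_1)·x_1 into the budget: x_1* = m/(p_1 + p_2·(x_2/x_1)).
Numerically x_2/x_1 = 0.200187, so x_1* = 425/(12 + 17.94·0.200187) = 27.2587.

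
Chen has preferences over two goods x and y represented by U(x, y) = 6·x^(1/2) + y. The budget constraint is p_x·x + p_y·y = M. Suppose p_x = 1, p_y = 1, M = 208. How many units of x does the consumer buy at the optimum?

Set MRS = p_x/p_y: 3·x^(−1/2) = p_x/p_y.
Solve: √x = 3·p_y/p_x, so x*(p_x,p_y) = (3·p_y/p_x)², and y* = (M − p_x·x*)/p_y.
Plugging in: x* = (3·1/1)² = 9.

x* = 9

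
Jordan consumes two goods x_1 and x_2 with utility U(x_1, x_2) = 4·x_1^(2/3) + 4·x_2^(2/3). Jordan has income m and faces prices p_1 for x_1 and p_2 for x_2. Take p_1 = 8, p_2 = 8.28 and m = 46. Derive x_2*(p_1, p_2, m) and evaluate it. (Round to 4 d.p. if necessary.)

x_2* = 2.6823

From the CES first-order condition, (x_2/x_1)^(1/3) = p_1/p_2.
Hence x_2/x_1 = (p_1/p_2)^(1/(1/3)), i.e. raised to the 3 power.
Substitute x_2 = (x_2/x_1)·x_1 into the budget: x_1* = m/(p_1 + p_2·(x_2/x_1)).
Numerically x_2/x_1 = 0.901943, so x_1* = 46/(8 + 8.28·0.901943) = 2.9739 and x_2* = 0.901943·2.9739 = 2.6823.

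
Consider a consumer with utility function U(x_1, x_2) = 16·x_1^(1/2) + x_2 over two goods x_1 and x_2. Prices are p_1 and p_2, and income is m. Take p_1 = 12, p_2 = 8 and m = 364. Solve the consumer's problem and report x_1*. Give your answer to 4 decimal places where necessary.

x_1* = 28.4444

MU_x_1 = 8/√x_1, MU_x_2 = 1. Tangency: 8/√x_1 = p_1/p_2.
Thus x_1* = (8·p_2/p_1)² — independent of m — with the rest of income spent on x_2.
Plugging in: x_1* = (8·8/12)² = 28.4444.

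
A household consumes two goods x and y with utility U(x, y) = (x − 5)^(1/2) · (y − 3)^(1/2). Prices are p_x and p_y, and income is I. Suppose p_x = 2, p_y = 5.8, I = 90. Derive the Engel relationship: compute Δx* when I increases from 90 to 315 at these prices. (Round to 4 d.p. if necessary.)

Discretionary income = 90 − 5·2 − 3·5.8 = 62.6; x* = 5 + 0.5·62.6/2 = 20.65.
At I' = 315: x* = 76.9. Change: 76.9 − 20.65 = 56.25.

Δx* = 56.25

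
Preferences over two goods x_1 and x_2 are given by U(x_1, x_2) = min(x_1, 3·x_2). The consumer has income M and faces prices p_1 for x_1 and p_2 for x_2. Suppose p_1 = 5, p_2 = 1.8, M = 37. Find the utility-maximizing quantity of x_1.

With perfect complements, no substitution: consume in ratio x_1:x_2 = 3:1.
Budget: p_1·x_1 + p_2·(1/3)·x_1 = M, so (3·p_1 + p_2)·x_1 = 3·M.
Demand: x_1*(p_1,p_2,M) = 3·M/(3·p_1 + p_2), x_2* = M/(3·p_1 + p_2).
Here 3·5 + 1.8 = 16.8, giving x_1* = 6.6071.

x_1* = 6.6071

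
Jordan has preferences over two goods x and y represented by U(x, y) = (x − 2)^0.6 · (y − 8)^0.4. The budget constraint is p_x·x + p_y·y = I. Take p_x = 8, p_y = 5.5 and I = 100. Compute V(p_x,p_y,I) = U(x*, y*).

Let x' = x−2, y' = y−8. MRS = (3/2)·y'/x' = p_x/p_y.
Substituting into the budget: x* = 2 + 0.6·(I − 2·p_x − 8·p_y)/p_x, and y* = 8 + 0.4·(…)/p_y.
Discretionary income = 100 − 2·8 − 8·5.5 = 40; x* = 2 + 0.6·40/8 = 5; y* = 8 + 0.4·40/5.5 = 10.9091.
Utility at the optimum: U(5, 10.9091) = 2.9633.

V = 2.9633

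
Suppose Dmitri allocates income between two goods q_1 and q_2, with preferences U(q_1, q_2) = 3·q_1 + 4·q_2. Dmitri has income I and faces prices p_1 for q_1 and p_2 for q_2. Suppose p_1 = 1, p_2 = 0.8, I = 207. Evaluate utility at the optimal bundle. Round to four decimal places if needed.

V = 1035

Perfect substitutes: compare marginal utility per dollar. 3/p_1 vs 4/p_2 → 3 vs 5.
q_2 gives more utility per dollar, so spend all income on q_2: q_2* = I/p_2, q_1* = 0.
Numerically: q_1* = 0, q_2* = 258.75.
Utility at the optimum: U(0, 258.75) = 1035.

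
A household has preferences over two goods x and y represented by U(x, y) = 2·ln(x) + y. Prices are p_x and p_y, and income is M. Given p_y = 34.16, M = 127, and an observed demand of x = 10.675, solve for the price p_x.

Set MRS = p_x/p_y: (2/x)/1 = p_x/p_y.
So x*(p_x,p_y) = 2·p_y/p_x, independent of income; and y* = (M − 2·p_y)/p_y.
Set x* = 10.675 in the demand function and solve for p_x: p_x = 6.4.

p_x = 6.4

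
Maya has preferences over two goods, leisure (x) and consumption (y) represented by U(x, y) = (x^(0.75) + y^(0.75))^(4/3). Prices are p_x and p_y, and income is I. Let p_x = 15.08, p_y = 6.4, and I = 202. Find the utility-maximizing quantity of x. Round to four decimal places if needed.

MU_x ∝ x^(-0.25), MU_y ∝ y^(-0.25), so MRS = (y/x)^(0.25) = p_x/p_y.
Hence y/x = (p_x/p_y)^(1/(0.25)), i.e. raised to the 4 power.
With the ratio pinned down, the budget gives x* = I/(p_x + p_y·(y/x)) and y* = (y/x)·x*.
Numerically y/x = 30.82375, so x* = 202/(15.08 + 6.4·30.82375) = 0.9513.

x* = 0.9513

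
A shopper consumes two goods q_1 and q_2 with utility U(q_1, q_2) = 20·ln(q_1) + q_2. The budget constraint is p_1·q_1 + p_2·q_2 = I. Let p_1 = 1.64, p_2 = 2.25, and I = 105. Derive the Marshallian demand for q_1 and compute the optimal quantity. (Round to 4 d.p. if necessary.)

q_1* = 27.439

MU_q_1 = 20/q_1, MU_q_2 = 1. Tangency: 20/q_1 = p_1/p_2.
So q_1*(p_1,p_2) = 20·p_2/p_1, independent of income; and q_2* = (I − 20·p_2)/p_2.
At the given prices: q_1* = 20·2.25/1.64 = 27.439.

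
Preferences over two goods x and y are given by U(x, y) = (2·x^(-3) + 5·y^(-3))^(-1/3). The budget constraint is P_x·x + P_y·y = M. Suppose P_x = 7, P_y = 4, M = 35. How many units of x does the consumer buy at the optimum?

From the CES first-order condition, (2/5)·(y/x)^(4) = P_x/P_y.
Solve for the ratio: y/x = [(5/2)·P_x/P_y]^(0.25).
Substitute y = (y/x)·x into the budget: x* = M/(P_x + P_y·(y/x)).
Numerically y/x = 1.446254, so x* = 35/(7 + 4·1.446254) = 2.7376.

x* = 2.7376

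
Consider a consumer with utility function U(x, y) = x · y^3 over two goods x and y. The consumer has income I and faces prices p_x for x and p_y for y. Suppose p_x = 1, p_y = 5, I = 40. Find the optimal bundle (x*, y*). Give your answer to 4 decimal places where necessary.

x* = 10, y* = 6

MU_x/MU_y = (y)/(3·x); tangency sets this equal to p_x/p_y.
Rearranging, p_y·y = 3·p_x·x. Substituting into the budget gives p_x·x·(1 + 3) = I.
Demand: x*(p_x,p_y,I) = 0.25·I/p_x and y* = 0.75·I/p_y.
At p_x=1, p_y=5, I=40: x* = 0.25·40/1 = 10, y* = 6.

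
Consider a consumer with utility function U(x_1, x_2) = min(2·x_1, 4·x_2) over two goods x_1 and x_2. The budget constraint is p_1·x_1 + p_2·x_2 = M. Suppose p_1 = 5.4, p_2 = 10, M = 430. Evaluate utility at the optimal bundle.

V = 82.6923

With perfect complements, no substitution: consume in ratio x_1:x_2 = 4:2.
Budget: p_1·x_1 + p_2·(1/2)·x_1 = M, so (4·p_1 + 2·p_2)·x_1 = 4·M.
Demand: x_1*(p_1,p_2,M) = 4·M/(4·p_1 + 2·p_2), x_2* = 2·M/(4·p_1 + 2·p_2).
Here 4·5.4 + 2·10 = 41.6, giving x_1* = 41.3462 and x_2* = 20.6731.
Utility at the optimum: U(41.3462, 20.6731) = 82.6923.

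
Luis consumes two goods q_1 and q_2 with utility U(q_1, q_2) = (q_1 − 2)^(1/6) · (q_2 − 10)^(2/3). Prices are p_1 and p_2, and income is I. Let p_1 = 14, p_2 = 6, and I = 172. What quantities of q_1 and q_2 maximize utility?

MRS = (1/4)·(q_2−10)/(q_1−2). Tangency with p_1/p_2 gives q_2−10 = 4·(p_1/p_2)·(q_1−2).
After buying the subsistence bundle (2, 10), a share 0.2 of the remaining income goes to q_1: q_1* = 2 + 0.2·(I − 2p_1 − 10p_2)/p_1.
Discretionary income = 172 − 2·14 − 10·6 = 84; q_1* = 2 + 0.2·84/14 = 3.2; q_2* = 10 + 0.8·84/6 = 21.2.

q_1* = 3.2, q_2* = 21.2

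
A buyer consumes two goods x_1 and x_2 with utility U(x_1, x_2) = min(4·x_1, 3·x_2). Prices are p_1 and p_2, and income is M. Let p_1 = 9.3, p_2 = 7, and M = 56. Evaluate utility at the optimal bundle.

V = 12.0215

With perfect complements, no substitution: consume in ratio x_1:x_2 = 3:4.
Budget: p_1·x_1 + p_2·(4/3)·x_1 = M, so (3·p_1 + 4·p_2)·x_1 = 3·M.
Demand: x_1*(p_1,p_2,M) = 3·M/(3·p_1 + 4·p_2), x_2* = 4·M/(3·p_1 + 4·p_2).
Here 3·9.3 + 4·7 = 55.9, giving x_1* = 3.0054 and x_2* = 4.0072.
Utility at the optimum: U(3.0054, 4.0072) = 12.0215.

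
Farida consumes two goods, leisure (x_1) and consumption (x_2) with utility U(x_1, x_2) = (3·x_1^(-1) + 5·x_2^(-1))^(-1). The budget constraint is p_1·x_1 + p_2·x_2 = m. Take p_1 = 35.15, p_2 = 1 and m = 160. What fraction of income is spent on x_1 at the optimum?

From the CES first-order condition, (3/5)·(x_2/x_1)^(2) = p_1/p_2.
Solve for the ratio: x_2/x_1 = [(5/3)·p_1/p_2]^(0.5).
Substitute x_2 = (x_2/x_1)·x_1 into the budget: x_1* = m/(p_1 + p_2·(x_2/x_1)).
Numerically x_2/x_1 = 7.653975, so x_1* = 160/(35.15 + 1·7.653975) = 3.738 and x_2* = 7.653975·3.738 = 28.6103.
Expenditure on x_1: 35.15·3.738 = 131.3897; share = 0.8212.

share on x_1 = 0.8212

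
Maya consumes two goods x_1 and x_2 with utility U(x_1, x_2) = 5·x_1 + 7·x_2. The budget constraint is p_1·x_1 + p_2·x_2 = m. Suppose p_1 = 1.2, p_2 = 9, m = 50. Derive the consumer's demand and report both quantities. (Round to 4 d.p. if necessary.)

x_1 gives more utility per dollar, so spend all income on x_1: x_1* = m/p_1, x_2* = 0.
Numerically: x_1* = 41.6667, x_2* = 0.

x_1* = 41.6667, x_2* = 0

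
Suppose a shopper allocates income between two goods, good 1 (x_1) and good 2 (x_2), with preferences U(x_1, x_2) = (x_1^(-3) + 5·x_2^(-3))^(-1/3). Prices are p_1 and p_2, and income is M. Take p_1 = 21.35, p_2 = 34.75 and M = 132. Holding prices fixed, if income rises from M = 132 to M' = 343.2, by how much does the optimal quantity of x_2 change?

Δx_2* = 4.1512

MRS = MU_x_1/MU_x_2 = (1/5)·(x_2/x_1)^(4). Set equal to p_1/p_2.
Hence x_2/x_1 = (5·p_1/p_2)^(1/(4)), i.e. raised to the 0.25 power.
Substitute x_2 = (x_2/x_1)·x_1 into the budget: x_1* = M/(p_1 + p_2·(x_2/x_1)).
Numerically x_2/x_1 = 1.323894, so x_1* = 132/(21.35 + 34.75·1.323894) = 1.9598 and x_2* = 1.323894·1.9598 = 2.5945.
At M' = 343.2: x_2* = 6.7457. Change: 6.7457 − 2.5945 = 4.1512.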